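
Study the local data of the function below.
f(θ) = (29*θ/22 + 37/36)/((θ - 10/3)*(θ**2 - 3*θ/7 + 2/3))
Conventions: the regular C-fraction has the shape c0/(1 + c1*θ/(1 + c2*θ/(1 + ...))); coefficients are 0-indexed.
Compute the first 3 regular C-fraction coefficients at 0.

Taylor coefficients (expand at 0): a_0 = -37/80, a_1 = -31701/30800, a_2 = -73497/392000.
c0 = a_0 = -37/80. Peel one level at a time: if S = 1 + c*θ/S' with S'(0) = 1, then c is the θ-coefficient of S and S' = c*θ/(S - 1).
S_1 = c0/f = 1 + (-31701/14245)*θ + (105450501/23190860)*θ^2 + ...; c1 = -31701/14245.
S_2 = c1*θ/(S_1 - 1) = 1 + (35150167/17203076)*θ + ...; c2 = 35150167/17203076.

The regular C-fraction coefficients are [-37/80, -31701/14245, 35150167/17203076].


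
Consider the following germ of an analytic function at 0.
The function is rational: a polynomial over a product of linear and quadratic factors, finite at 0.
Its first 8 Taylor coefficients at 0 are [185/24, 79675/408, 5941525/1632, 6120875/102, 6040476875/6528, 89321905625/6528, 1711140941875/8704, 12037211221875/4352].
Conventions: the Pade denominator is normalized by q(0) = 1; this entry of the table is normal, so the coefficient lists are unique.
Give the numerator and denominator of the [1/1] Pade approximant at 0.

Taylor coefficients needed (read off): a_0 = 185/24, a_1 = 79675/408, a_2 = 5941525/1632.
Write the denominator as Q(κ) = 1 + q1*κ. Requiring Q*f - P = O(κ^3) with deg P <= 1 kills the coefficients of κ^2..κ^2 in Q*f:
  κ^2: a_2 + q1*a_1 = 0, i.e. 5941525/1632 + (79675/408)*q1 = 0.
Solving this linear system: q1 = -237661/12748.
The numerator is Q*f truncated at degree 1: P0 = a_0 = 185/24; P1 = a_1 + q1*a_0 = 89417685/1733728.

The Pade approximant has numerator coefficients [185/24, 89417685/1733728]; denominator coefficients [1, -237661/12748].


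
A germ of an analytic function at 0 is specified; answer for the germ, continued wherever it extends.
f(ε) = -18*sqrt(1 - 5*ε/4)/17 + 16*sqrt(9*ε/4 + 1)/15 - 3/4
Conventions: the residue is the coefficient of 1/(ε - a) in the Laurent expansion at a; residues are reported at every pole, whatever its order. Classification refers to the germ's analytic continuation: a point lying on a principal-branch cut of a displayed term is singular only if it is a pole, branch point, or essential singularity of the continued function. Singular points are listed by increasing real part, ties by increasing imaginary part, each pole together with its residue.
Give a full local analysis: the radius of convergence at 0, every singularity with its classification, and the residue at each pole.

Branch term (-18/17)*sqrt(1 - ε/(4/5)): its argument vanishes at ε = 4/5, a square-root branch point, modulus 4/5.
Branch term (16/15)*sqrt(1 - ε/(-4/9)): its argument vanishes at ε = -4/9, a square-root branch point, modulus 4/9.
The radius of convergence is the smallest modulus among the singular points: 4/9.
List the singular points by increasing real part (a conjugate pair: the negative imaginary part first).

Radius of convergence at 0: 4/9.
At -4/9: an algebraic (square-root) branch point.
At 4/5: an algebraic (square-root) branch point.


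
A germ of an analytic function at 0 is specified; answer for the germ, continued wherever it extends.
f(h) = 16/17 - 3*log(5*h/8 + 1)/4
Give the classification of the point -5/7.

There is no denominator, hence no pole anywhere.
Branch term log(1 - h/(-8/5)): argument at -5/7 is 31/56, nonzero, so -5/7 is not its branch point (a point on a principal cut is still regular for the continued germ).
So the germ continues analytically to -5/7.

The point is a regular point.


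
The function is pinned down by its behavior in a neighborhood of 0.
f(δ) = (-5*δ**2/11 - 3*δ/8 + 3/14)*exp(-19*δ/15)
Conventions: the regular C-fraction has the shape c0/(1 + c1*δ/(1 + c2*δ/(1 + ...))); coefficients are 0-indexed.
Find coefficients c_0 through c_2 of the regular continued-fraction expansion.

Taylor coefficients (expand at 0): a_0 = 3/14, a_1 = -181/280, a_2 = 8887/46200.
c0 = a_0 = 3/14. Peel one level at a time: if S = 1 + c*δ/S' with S'(0) = 1, then c is the δ-coefficient of S and S' = c*δ/(S - 1).
S_1 = c0/f = 1 + (181/60)*δ + (324823/39600)*δ^2 + ...; c1 = 181/60.
S_2 = c1*δ/(S_1 - 1) = 1 + (-324823/119460)*δ + ...; c2 = -324823/119460.

The regular C-fraction coefficients are [3/14, 181/60, -324823/119460].


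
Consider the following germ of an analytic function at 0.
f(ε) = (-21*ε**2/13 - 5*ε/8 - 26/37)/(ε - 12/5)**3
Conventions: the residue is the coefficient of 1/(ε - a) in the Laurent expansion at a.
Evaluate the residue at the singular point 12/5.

The residue is -21/13.

At the order-3 pole 12/5 set g(ε) = (ε - (12/5))^3*f(ε) = -21*ε**2/13 - 5*ε/8 - 26/37.
Order-3 pole: residue = g''(a)/2; g''(12/5) = -42/13, so the residue is -21/13.


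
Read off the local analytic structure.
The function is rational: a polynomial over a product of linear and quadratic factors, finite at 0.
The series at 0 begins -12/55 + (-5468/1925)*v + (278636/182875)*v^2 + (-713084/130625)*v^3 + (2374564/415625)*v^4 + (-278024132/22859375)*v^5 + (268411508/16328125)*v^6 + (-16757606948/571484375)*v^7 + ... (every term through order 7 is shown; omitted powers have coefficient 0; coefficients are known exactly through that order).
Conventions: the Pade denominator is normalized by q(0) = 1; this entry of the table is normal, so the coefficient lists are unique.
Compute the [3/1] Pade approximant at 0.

Taylor coefficients needed (read off): a_0 = -12/55, a_1 = -5468/1925, a_2 = 278636/182875, a_3 = -713084/130625, a_4 = 2374564/415625.
Write the denominator as Q(v) = 1 + q1*v. Requiring Q*f - P = O(v^5) with deg P <= 3 kills the coefficients of v^4..v^4 in Q*f:
  v^4: a_4 + q1*a_3 = 0, i.e. 2374564/415625 + (-713084/130625)*q1 = 0.
Solving this linear system: q1 = 6530051/6239485.
The numerator is Q*f truncated at degree 3: P0 = a_0 = -12/55; P1 = a_1 + q1*a_0 = -210629288/68634335; P2 = a_2 + q1*a_1 = -2645688240/1825673311; P3 = a_3 + q1*a_2 = -7055168640/1825673311.

The Pade approximant has numerator coefficients [-12/55, -210629288/68634335, -2645688240/1825673311, -7055168640/1825673311]; denominator coefficients [1, 6530051/6239485].


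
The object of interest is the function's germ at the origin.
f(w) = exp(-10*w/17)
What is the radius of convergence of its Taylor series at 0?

The radius of convergence is infinite.

The factor exp(-10*w/17) is entire and contributes no finite singular point.
The polynomial part has no poles.
No finite singular points: the Taylor series at 0 converges everywhere.


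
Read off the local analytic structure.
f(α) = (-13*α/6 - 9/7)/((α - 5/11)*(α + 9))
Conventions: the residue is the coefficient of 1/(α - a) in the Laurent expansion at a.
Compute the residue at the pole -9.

At the order-1 pole -9 set g(α) = (α - (-9))*f(α) = (-13*α/6 - 9/7)/(α - 5/11).
Simple pole: residue = g(a) at a = -9, which is -2805/1456.

The residue is -2805/1456.


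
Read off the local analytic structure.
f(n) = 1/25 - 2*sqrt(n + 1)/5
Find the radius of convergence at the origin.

The radius of convergence is 1.

Branch term (-2/5)*sqrt(1 - n/(-1)): its argument vanishes at n = -1, a square-root branch point, modulus 1.
The radius of convergence is the smallest modulus among the singular points: 1.


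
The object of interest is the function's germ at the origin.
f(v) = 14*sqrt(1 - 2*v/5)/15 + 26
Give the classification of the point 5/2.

The term (14/15)*sqrt(1 - v/(5/2)) has argument 1 - 5/2/(5/2) = 0 at 5/2: a square-root (algebraic, two-sheeted) branch point; the remaining terms are analytic or single-valued there.

The point is an algebraic (square-root) branch point.


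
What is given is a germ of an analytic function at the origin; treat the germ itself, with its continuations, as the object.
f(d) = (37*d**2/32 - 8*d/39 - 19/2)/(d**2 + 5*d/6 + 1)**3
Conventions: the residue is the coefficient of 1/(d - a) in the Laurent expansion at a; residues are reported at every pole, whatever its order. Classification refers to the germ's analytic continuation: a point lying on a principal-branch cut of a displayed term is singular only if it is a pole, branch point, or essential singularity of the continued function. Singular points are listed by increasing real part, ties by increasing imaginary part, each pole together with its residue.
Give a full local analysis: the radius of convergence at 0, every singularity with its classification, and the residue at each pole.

Radius of convergence at 0: 1.
At (-5/12) - ((1/12)*sqrt(119))*i: a pole of order 3; residue -((3082995/12518324)*sqrt(119))*i.
At (-5/12) + ((1/12)*sqrt(119))*i: a pole of order 3; residue ((3082995/12518324)*sqrt(119))*i.


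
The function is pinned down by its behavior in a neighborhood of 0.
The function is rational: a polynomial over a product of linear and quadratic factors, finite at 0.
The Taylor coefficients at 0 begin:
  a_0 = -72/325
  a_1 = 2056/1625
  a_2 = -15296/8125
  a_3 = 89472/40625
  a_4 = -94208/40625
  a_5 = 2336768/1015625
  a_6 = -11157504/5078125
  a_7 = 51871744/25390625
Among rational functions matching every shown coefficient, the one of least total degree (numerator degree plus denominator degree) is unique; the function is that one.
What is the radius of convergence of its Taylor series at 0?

The radius of convergence is 5/4.

No rational of total degree below 3 reproduces all 8 coefficients; solving the [1/2] Pade equations on them gives f(φ) = (37*φ/26 - 9/26)/(φ + 5/4)**2, whose expansion matches every shown term.
Denominator factor (φ + 5/4)^2: pole of order 2 at -5/4, modulus 5/4.
The radius of convergence is the smallest modulus among the singular points: 5/4.


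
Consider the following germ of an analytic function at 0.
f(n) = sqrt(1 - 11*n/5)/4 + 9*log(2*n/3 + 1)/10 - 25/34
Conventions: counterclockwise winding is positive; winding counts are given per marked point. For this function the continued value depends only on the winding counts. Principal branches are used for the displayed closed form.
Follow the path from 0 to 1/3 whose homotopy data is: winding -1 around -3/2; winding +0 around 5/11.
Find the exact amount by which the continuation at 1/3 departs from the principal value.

Continued minus principal equals -(9/5)*pi*i.

The rational part is single-valued and drops out of the difference; each branch term changes only by its own monodromy.
(9/10)*log(1 - n/(-3/2)): each positive loop around -3/2 adds 2*pi*i to the log, so winding -1 contributes (9/10)*(-1)*2*pi*i = -(9/5)*pi*i.
(1/4)*sqrt(1 - n/(5/11)): winding +0 is even, the square root returns to the same sheet, contribution 0.
Summing the contributions at n = 1/3 gives -(9/5)*pi*i.


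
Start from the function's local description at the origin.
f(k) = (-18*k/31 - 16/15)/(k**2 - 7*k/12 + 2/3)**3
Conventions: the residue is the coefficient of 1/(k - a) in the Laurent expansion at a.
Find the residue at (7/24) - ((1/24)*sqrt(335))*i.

The factor k**2 - 7*k/12 + 2/3 splits as (k - a)(k - a') with a = (7/24) - ((1/24)*sqrt(335))*i, a' = (7/24) + ((1/24)*sqrt(335))*i. At the order-3 pole a set g(k) = (k - a)^3*f(k) = [-18*k/31 - 16/15] / (k - a')^3.
Order-3 pole: residue = g''(a)/2; g''((7/24) - ((1/24)*sqrt(335))*i) = -((572064768/5827283125)*sqrt(335))*i, so the residue is -((286032384/5827283125)*sqrt(335))*i.

The residue is -((286032384/5827283125)*sqrt(335))*i.


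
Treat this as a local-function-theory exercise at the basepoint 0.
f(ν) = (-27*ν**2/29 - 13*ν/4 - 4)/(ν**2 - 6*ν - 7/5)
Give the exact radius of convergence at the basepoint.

The radius of convergence is -3 + (2/5)*sqrt(65).

Denominator factor (ν**2 - 6*ν - 7/5): discriminant 208/5, real irrational roots 3 + (2/5)*sqrt(65) and 3 - (2/5)*sqrt(65); poles of order 1, moduli 3 + (2/5)*sqrt(65) and -3 + (2/5)*sqrt(65).
The radius of convergence is the smallest modulus among the singular points: -3 + (2/5)*sqrt(65).


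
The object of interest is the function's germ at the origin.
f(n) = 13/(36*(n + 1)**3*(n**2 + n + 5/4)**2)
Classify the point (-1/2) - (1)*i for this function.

The denominator factor n**2 + n + 5/4 vanishes at (-1/2) - (1)*i and appears to the power 2; the numerator there equals 13/36, nonzero, and no other factor vanishes.
Hence a pole whose order is the multiplicity, 2.

The point is a pole of order 2.


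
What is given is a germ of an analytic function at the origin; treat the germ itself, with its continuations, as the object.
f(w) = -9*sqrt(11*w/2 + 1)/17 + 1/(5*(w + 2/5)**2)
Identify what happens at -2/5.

The denominator factor w + 2/5 vanishes at -2/5 and appears to the power 2; the numerator there equals 1/5, nonzero, and no other factor vanishes.
The branch terms are analytic at this point.
Hence a pole whose order is the multiplicity, 2.

The point is a pole of order 2.


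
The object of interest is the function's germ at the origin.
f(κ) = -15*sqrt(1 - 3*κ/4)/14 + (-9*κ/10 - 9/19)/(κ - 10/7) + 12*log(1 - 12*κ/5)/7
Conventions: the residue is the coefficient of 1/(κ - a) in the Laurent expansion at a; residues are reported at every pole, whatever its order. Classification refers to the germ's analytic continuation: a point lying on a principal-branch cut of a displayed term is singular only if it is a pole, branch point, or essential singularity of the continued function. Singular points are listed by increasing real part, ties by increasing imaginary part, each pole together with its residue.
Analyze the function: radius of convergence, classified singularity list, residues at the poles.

Radius of convergence at 0: 5/12.
At 5/12: a logarithmic branch point.
At 4/3: an algebraic (square-root) branch point.
At 10/7: a pole of order 1; residue -234/133.

Denominator factor (κ - 10/7): pole of order 1 at 10/7, modulus 10/7.
Branch term (-15/14)*sqrt(1 - κ/(4/3)): its argument vanishes at κ = 4/3, a square-root branch point, modulus 4/3.
Branch term (12/7)*log(1 - κ/(5/12)): its argument vanishes at κ = 5/12, a logarithmic branch point, modulus 5/12.
The radius of convergence is the smallest modulus among the singular points: 5/12.
The branch terms are analytic at 10/7 and contribute nothing to the residue; only the rational part matters.
At the order-1 pole 10/7 set g(κ) = (κ - (10/7))*(rational part) = -9*κ/10 - 9/19.
Simple pole: residue = g(a) at a = 10/7, which is -234/133.
List the singular points by increasing real part (a conjugate pair: the negative imaginary part first).


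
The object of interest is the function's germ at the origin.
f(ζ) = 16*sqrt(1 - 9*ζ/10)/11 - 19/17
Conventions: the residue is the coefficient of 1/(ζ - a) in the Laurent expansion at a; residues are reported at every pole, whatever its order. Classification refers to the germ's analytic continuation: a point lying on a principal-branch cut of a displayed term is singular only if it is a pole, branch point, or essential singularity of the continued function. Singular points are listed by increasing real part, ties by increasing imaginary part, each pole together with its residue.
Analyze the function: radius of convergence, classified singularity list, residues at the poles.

Branch term (16/11)*sqrt(1 - ζ/(10/9)): its argument vanishes at ζ = 10/9, a square-root branch point, modulus 10/9.
The radius of convergence is the smallest modulus among the singular points: 10/9.

Radius of convergence at 0: 10/9.
At 10/9: an algebraic (square-root) branch point.


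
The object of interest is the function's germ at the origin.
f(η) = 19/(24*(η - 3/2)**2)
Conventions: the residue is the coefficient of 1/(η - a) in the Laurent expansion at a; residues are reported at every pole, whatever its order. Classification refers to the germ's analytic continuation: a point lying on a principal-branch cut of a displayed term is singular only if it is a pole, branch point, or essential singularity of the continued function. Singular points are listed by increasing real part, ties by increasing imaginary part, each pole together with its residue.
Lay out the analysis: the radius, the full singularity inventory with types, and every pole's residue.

Radius of convergence at 0: 3/2.
At 3/2: a pole of order 2; residue 0.

Denominator factor (η - 3/2)^2: pole of order 2 at 3/2, modulus 3/2.
The radius of convergence is the smallest modulus among the singular points: 3/2.
At the order-2 pole 3/2 set g(η) = (η - (3/2))^2*f(η) = 19/24.
Order-2 pole: residue = g'(a); g'(3/2) = 0, so the residue is 0.


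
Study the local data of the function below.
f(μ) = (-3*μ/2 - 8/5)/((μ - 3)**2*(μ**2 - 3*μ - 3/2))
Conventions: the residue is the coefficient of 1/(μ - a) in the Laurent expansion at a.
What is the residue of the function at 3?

The residue is 137/15.

At the order-2 pole 3 set g(μ) = (μ - (3))^2*f(μ) = (-3*μ/2 - 8/5)/(μ**2 - 3*μ - 3/2).
Order-2 pole: residue = g'(a); g'(3) = 137/15, so the residue is 137/15.


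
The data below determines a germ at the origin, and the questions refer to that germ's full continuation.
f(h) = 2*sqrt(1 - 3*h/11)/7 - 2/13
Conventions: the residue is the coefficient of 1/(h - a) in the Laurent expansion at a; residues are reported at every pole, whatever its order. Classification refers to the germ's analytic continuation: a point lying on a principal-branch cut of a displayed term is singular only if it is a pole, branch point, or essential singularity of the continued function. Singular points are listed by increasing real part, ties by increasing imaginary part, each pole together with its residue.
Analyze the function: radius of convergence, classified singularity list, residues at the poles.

Branch term (2/7)*sqrt(1 - h/(11/3)): its argument vanishes at h = 11/3, a square-root branch point, modulus 11/3.
The radius of convergence is the smallest modulus among the singular points: 11/3.

Radius of convergence at 0: 11/3.
At 11/3: an algebraic (square-root) branch point.


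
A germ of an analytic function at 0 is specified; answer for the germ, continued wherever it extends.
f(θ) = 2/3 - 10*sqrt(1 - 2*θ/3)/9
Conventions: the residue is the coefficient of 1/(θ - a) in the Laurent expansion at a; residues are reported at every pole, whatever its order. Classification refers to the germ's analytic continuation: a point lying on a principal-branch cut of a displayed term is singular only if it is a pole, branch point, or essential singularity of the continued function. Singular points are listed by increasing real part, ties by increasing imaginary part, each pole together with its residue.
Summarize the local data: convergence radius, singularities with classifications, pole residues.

Branch term (-10/9)*sqrt(1 - θ/(3/2)): its argument vanishes at θ = 3/2, a square-root branch point, modulus 3/2.
The radius of convergence is the smallest modulus among the singular points: 3/2.

Radius of convergence at 0: 3/2.
At 3/2: an algebraic (square-root) branch point.


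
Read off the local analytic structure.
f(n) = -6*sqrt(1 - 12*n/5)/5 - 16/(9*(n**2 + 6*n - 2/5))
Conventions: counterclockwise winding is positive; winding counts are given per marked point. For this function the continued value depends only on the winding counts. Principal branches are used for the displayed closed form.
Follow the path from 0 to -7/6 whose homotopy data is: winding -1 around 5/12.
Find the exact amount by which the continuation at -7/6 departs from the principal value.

The rational part is single-valued and drops out of the difference; each branch term changes only by its own monodromy.
(-6/5)*sqrt(1 - n/(5/12)): winding -1 is odd, the square root flips sign, contributing -2*(-6/5)*sqrt(1 - (-7/6)/(5/12)) = -2*(-6/5)*sqrt(19/5) = (12/25)*sqrt(95).
Summing the contributions at n = -7/6 gives (12/25)*sqrt(95).

Continued minus principal equals (12/25)*sqrt(95).


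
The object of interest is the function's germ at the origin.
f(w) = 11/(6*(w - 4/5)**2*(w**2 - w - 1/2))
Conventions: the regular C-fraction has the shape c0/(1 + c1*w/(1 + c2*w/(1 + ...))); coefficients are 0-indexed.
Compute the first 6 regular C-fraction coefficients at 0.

The regular C-fraction coefficients are [-275/48, -1/2, -87/8, 8609/696, -100400/748983, -1820040/2160859].

Taylor coefficients (expand at 0): a_0 = -275/48, a_1 = -275/96, a_2 = -25025/768, a_3 = 11275/768, a_4 = -2020975/12288, a_5 = 6227375/24576.
c0 = a_0 = -275/48. Peel one level at a time: if S = 1 + c*w/S' with S'(0) = 1, then c is the w-coefficient of S and S' = c*w/(S - 1).
S_1 = c0/f = 1 + (-1/2)*w + (-87/16)*w^2 + ...; c1 = -1/2.
S_2 = c1*w/(S_1 - 1) = 1 + (-87/8)*w + (8609/64)*w^2 + ...; c2 = -87/8.
S_3 = c2*w/(S_2 - 1) = 1 + (8609/696)*w + (12550/7569)*w^2 + ...; c3 = 8609/696.
S_4 = c3*w/(S_3 - 1) = 1 + (-100400/748983)*w + (-8368000/74114881)*w^2 + ...; c4 = -100400/748983.
S_5 = c4*w/(S_4 - 1) = 1 + (-1820040/2160859)*w + ...; c5 = -1820040/2160859.


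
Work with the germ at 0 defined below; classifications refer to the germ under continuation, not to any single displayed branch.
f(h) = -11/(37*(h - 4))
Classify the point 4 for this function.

The denominator factor h - 4 vanishes at 4 and appears to the power 1; the numerator there equals -11/37, nonzero, and no other factor vanishes.
Hence a pole whose order is the multiplicity, 1.

The point is a pole of order 1.


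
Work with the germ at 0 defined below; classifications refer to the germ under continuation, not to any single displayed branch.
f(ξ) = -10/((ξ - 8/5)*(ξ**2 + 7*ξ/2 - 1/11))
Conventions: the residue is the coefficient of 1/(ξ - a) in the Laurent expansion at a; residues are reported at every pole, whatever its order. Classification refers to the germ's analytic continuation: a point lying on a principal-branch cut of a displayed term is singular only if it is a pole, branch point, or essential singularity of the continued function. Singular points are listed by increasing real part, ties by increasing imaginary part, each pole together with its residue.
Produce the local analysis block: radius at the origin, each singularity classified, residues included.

Denominator factor (ξ - 8/5): pole of order 1 at 8/5, modulus 8/5.
Denominator factor (ξ**2 + 7*ξ/2 - 1/11): discriminant 555/44, real irrational roots -7/4 + (1/44)*sqrt(6105) and -7/4 - (1/44)*sqrt(6105); poles of order 1, moduli -7/4 + (1/44)*sqrt(6105) and 7/4 + (1/44)*sqrt(6105).
The radius of convergence is the smallest modulus among the singular points: -7/4 + (1/44)*sqrt(6105).
The factor ξ**2 + 7*ξ/2 - 1/11 splits as (ξ - a)(ξ - a') with a = -7/4 - (1/44)*sqrt(6105), a' = -7/4 + (1/44)*sqrt(6105). At the order-1 pole a set g(ξ) = (ξ - a)*f(ξ) = [-10/(ξ - 8/5)] / (ξ - a').
Simple pole: residue = g(a) at a = -7/4 - (1/44)*sqrt(6105), which is 1375/2219 - (3685/246309)*sqrt(6105).
The factor ξ**2 + 7*ξ/2 - 1/11 splits as (ξ - a)(ξ - a') with a = -7/4 + (1/44)*sqrt(6105), a' = -7/4 - (1/44)*sqrt(6105). At the order-1 pole a set g(ξ) = (ξ - a)*f(ξ) = [-10/(ξ - 8/5)] / (ξ - a').
Simple pole: residue = g(a) at a = -7/4 + (1/44)*sqrt(6105), which is 1375/2219 + (3685/246309)*sqrt(6105).
At the order-1 pole 8/5 set g(ξ) = (ξ - (8/5))*f(ξ) = -10/(ξ**2 + 7*ξ/2 - 1/11).
Simple pole: residue = g(a) at a = 8/5, which is -2750/2219.
List the singular points by increasing real part (a conjugate pair: the negative imaginary part first).

Radius of convergence at 0: -7/4 + (1/44)*sqrt(6105).
At -7/4 - (1/44)*sqrt(6105): a pole of order 1; residue 1375/2219 - (3685/246309)*sqrt(6105).
At -7/4 + (1/44)*sqrt(6105): a pole of order 1; residue 1375/2219 + (3685/246309)*sqrt(6105).
At 8/5: a pole of order 1; residue -2750/2219.


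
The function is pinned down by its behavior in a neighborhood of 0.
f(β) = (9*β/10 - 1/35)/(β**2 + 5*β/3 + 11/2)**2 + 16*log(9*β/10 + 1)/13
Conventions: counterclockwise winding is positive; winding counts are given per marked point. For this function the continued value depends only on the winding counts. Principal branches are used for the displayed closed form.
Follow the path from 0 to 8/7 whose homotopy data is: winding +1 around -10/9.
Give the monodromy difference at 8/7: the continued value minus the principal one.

The rational part is single-valued and drops out of the difference; each branch term changes only by its own monodromy.
(16/13)*log(1 - β/(-10/9)): each positive loop around -10/9 adds 2*pi*i to the log, so winding +1 contributes (16/13)*(1)*2*pi*i = (32/13)*pi*i.
Summing the contributions at β = 8/7 gives (32/13)*pi*i.

Continued minus principal equals (32/13)*pi*i.


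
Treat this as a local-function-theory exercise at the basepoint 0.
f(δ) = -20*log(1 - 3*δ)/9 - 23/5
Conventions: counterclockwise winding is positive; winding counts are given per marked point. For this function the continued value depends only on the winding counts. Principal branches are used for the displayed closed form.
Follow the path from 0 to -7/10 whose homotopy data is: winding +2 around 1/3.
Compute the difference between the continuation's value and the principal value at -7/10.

The rational part is single-valued and drops out of the difference; each branch term changes only by its own monodromy.
(-20/9)*log(1 - δ/(1/3)): each positive loop around 1/3 adds 2*pi*i to the log, so winding +2 contributes (-20/9)*(2)*2*pi*i = -(80/9)*pi*i.
Summing the contributions at δ = -7/10 gives -(80/9)*pi*i.

Continued minus principal equals -(80/9)*pi*i.


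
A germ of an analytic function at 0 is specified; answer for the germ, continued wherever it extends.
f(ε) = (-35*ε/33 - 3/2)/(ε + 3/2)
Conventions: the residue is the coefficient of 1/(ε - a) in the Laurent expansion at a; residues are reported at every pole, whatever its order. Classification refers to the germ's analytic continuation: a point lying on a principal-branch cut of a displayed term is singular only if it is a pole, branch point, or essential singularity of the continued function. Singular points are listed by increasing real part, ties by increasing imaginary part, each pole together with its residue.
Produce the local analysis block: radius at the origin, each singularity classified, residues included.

Radius of convergence at 0: 3/2.
At -3/2: a pole of order 1; residue 1/11.

Denominator factor (ε + 3/2): pole of order 1 at -3/2, modulus 3/2.
The radius of convergence is the smallest modulus among the singular points: 3/2.
At the order-1 pole -3/2 set g(ε) = (ε - (-3/2))*f(ε) = -35*ε/33 - 3/2.
Simple pole: residue = g(a) at a = -3/2, which is 1/11.


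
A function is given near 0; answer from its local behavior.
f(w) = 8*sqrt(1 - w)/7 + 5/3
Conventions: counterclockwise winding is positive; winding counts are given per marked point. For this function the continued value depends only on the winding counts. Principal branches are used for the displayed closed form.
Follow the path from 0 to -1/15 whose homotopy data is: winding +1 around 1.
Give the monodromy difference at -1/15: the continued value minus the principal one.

Continued minus principal equals -(64/105)*sqrt(15).

The rational part is single-valued and drops out of the difference; each branch term changes only by its own monodromy.
(8/7)*sqrt(1 - w/(1)): winding +1 is odd, the square root flips sign, contributing -2*(8/7)*sqrt(1 - (-1/15)/(1)) = -2*(8/7)*sqrt(16/15) = -(64/105)*sqrt(15).
Summing the contributions at w = -1/15 gives -(64/105)*sqrt(15).


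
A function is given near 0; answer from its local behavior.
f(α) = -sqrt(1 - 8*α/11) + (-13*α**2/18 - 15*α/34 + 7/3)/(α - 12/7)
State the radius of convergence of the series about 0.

Denominator factor (α - 12/7): pole of order 1 at 12/7, modulus 12/7.
Branch term (-1)*sqrt(1 - α/(11/8)): its argument vanishes at α = 11/8, a square-root branch point, modulus 11/8.
The radius of convergence is the smallest modulus among the singular points: 11/8.

The radius of convergence is 11/8.


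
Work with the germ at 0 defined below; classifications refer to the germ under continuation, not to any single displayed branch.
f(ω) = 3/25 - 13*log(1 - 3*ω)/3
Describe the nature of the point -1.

The point is a regular point.

There is no denominator, hence no pole anywhere.
Branch term log(1 - ω/(1/3)): argument at -1 is 4, nonzero, so -1 is not its branch point (a point on a principal cut is still regular for the continued germ).
So the germ continues analytically to -1.


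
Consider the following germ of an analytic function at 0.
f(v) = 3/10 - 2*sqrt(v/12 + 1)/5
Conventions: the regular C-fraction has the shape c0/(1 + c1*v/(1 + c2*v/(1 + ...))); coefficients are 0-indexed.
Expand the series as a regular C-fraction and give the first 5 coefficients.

Taylor coefficients (expand at 0): a_0 = -1/10, a_1 = -1/60, a_2 = 1/2880, a_3 = -1/69120, a_4 = 1/1327104.
c0 = a_0 = -1/10. Peel one level at a time: if S = 1 + c*v/S' with S'(0) = 1, then c is the v-coefficient of S and S' = c*v/(S - 1).
S_1 = c0/f = 1 + (-1/6)*v + (1/32)*v^2 + ...; c1 = -1/6.
S_2 = c1*v/(S_1 - 1) = 1 + (3/16)*v + (-1/2304)*v^2 + ...; c2 = 3/16.
S_3 = c2*v/(S_2 - 1) = 1 + (1/432)*v + (-17/186624)*v^2 + ...; c3 = 1/432.
S_4 = c3*v/(S_3 - 1) = 1 + (17/432)*v + ...; c4 = 17/432.

The regular C-fraction coefficients are [-1/10, -1/6, 3/16, 1/432, 17/432].


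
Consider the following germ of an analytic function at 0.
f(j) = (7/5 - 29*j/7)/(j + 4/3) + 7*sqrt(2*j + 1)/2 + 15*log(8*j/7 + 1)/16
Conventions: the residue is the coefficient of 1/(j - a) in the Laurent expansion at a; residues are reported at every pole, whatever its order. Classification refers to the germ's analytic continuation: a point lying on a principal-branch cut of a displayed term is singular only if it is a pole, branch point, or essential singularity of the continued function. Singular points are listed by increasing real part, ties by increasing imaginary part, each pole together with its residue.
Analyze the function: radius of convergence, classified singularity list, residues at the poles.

Denominator factor (j + 4/3): pole of order 1 at -4/3, modulus 4/3.
Branch term (15/16)*log(1 - j/(-7/8)): its argument vanishes at j = -7/8, a logarithmic branch point, modulus 7/8.
Branch term (7/2)*sqrt(1 - j/(-1/2)): its argument vanishes at j = -1/2, a square-root branch point, modulus 1/2.
The radius of convergence is the smallest modulus among the singular points: 1/2.
The branch terms are analytic at -4/3 and contribute nothing to the residue; only the rational part matters.
At the order-1 pole -4/3 set g(j) = (j - (-4/3))*(rational part) = 7/5 - 29*j/7.
Simple pole: residue = g(a) at a = -4/3, which is 727/105.
List the singular points by increasing real part (a conjugate pair: the negative imaginary part first).

Radius of convergence at 0: 1/2.
At -4/3: a pole of order 1; residue 727/105.
At -7/8: a logarithmic branch point.
At -1/2: an algebraic (square-root) branch point.


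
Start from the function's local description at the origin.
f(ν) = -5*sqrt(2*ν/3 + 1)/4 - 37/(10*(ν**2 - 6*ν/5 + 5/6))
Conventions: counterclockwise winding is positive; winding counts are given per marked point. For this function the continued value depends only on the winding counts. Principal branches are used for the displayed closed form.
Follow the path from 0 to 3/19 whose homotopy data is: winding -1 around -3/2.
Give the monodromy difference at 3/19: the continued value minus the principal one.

The rational part is single-valued and drops out of the difference; each branch term changes only by its own monodromy.
(-5/4)*sqrt(1 - ν/(-3/2)): winding -1 is odd, the square root flips sign, contributing -2*(-5/4)*sqrt(1 - (3/19)/(-3/2)) = -2*(-5/4)*sqrt(21/19) = (5/38)*sqrt(399).
Summing the contributions at ν = 3/19 gives (5/38)*sqrt(399).

Continued minus principal equals (5/38)*sqrt(399).


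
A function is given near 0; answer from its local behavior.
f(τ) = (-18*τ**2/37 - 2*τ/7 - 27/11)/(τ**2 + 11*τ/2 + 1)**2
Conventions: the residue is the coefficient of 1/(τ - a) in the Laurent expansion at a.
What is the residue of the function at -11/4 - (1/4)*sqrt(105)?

The residue is -(98248/31410225)*sqrt(105).

The factor τ**2 + 11*τ/2 + 1 splits as (τ - a)(τ - a') with a = -11/4 - (1/4)*sqrt(105), a' = -11/4 + (1/4)*sqrt(105). At the order-2 pole a set g(τ) = (τ - a)^2*f(τ) = [-18*τ**2/37 - 2*τ/7 - 27/11] / (τ - a')^2.
Order-2 pole: residue = g'(a); g'(-11/4 - (1/4)*sqrt(105)) = -(98248/31410225)*sqrt(105), so the residue is -(98248/31410225)*sqrt(105).


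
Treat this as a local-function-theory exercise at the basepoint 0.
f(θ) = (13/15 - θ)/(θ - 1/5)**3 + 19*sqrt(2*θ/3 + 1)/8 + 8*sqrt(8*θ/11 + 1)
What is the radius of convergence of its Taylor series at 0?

Denominator factor (θ - 1/5)^3: pole of order 3 at 1/5, modulus 1/5.
Branch term (19/8)*sqrt(1 - θ/(-3/2)): its argument vanishes at θ = -3/2, a square-root branch point, modulus 3/2.
Branch term (8)*sqrt(1 - θ/(-11/8)): its argument vanishes at θ = -11/8, a square-root branch point, modulus 11/8.
The radius of convergence is the smallest modulus among the singular points: 1/5.

The radius of convergence is 1/5.


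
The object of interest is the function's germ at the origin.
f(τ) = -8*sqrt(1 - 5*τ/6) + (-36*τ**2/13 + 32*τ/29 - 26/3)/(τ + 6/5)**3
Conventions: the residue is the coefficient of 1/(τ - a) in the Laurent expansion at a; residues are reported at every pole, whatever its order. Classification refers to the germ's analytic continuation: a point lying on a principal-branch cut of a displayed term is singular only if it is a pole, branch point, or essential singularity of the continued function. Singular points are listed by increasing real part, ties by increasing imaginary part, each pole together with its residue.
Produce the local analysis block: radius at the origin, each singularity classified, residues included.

Radius of convergence at 0: 6/5.
At -6/5: a pole of order 3; residue -36/13.
At 6/5: an algebraic (square-root) branch point.

Denominator factor (τ + 6/5)^3: pole of order 3 at -6/5, modulus 6/5.
Branch term (-8)*sqrt(1 - τ/(6/5)): its argument vanishes at τ = 6/5, a square-root branch point, modulus 6/5.
The radius of convergence is the smallest modulus among the singular points: 6/5.
The branch term is analytic at -6/5 and contributes nothing to the residue; only the rational part matters.
At the order-3 pole -6/5 set g(τ) = (τ - (-6/5))^3*(rational part) = -36*τ**2/13 + 32*τ/29 - 26/3.
Order-3 pole: residue = g''(a)/2; g''(-6/5) = -72/13, so the residue is -36/13.
List the singular points by increasing real part (a conjugate pair: the negative imaginary part first).


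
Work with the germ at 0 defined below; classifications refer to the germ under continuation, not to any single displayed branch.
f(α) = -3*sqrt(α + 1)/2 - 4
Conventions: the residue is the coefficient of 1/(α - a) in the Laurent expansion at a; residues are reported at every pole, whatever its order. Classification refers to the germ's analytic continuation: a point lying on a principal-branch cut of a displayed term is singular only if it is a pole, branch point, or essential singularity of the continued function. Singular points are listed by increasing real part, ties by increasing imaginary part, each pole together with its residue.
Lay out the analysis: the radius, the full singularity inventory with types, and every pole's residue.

Branch term (-3/2)*sqrt(1 - α/(-1)): its argument vanishes at α = -1, a square-root branch point, modulus 1.
The radius of convergence is the smallest modulus among the singular points: 1.

Radius of convergence at 0: 1.
At -1: an algebraic (square-root) branch point.


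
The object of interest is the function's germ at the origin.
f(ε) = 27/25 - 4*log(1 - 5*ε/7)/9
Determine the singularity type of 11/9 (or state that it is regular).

There is no denominator, hence no pole anywhere.
Branch term log(1 - ε/(7/5)): argument at 11/9 is 8/63, nonzero, so 11/9 is not its branch point (a point on a principal cut is still regular for the continued germ).
So the germ continues analytically to 11/9.

The point is a regular point.


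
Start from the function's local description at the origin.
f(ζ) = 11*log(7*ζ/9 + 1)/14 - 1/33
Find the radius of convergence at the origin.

Branch term (11/14)*log(1 - ζ/(-9/7)): its argument vanishes at ζ = -9/7, a logarithmic branch point, modulus 9/7.
The radius of convergence is the smallest modulus among the singular points: 9/7.

The radius of convergence is 9/7.


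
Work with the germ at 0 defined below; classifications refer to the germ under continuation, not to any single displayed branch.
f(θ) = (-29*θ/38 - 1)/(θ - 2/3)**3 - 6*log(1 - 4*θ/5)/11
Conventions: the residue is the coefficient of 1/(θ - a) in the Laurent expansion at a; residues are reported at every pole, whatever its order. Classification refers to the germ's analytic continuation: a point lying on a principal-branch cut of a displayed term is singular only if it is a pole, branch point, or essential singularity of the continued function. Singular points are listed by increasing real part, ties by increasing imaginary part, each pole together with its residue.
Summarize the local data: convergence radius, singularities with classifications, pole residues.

Denominator factor (θ - 2/3)^3: pole of order 3 at 2/3, modulus 2/3.
Branch term (-6/11)*log(1 - θ/(5/4)): its argument vanishes at θ = 5/4, a logarithmic branch point, modulus 5/4.
The radius of convergence is the smallest modulus among the singular points: 2/3.
The branch term is analytic at 2/3 and contributes nothing to the residue; only the rational part matters.
At the order-3 pole 2/3 set g(θ) = (θ - (2/3))^3*(rational part) = -29*θ/38 - 1.
Order-3 pole: residue = g''(a)/2; g''(2/3) = 0, so the residue is 0.
List the singular points by increasing real part (a conjugate pair: the negative imaginary part first).

Radius of convergence at 0: 2/3.
At 2/3: a pole of order 3; residue 0.
At 5/4: a logarithmic branch point.


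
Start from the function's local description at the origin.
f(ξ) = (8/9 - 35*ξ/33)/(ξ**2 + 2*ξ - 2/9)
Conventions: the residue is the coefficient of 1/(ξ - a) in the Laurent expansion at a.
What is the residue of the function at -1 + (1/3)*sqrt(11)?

The residue is -35/66 + (193/726)*sqrt(11).

The factor ξ**2 + 2*ξ - 2/9 splits as (ξ - a)(ξ - a') with a = -1 + (1/3)*sqrt(11), a' = -1 - (1/3)*sqrt(11). At the order-1 pole a set g(ξ) = (ξ - a)*f(ξ) = [8/9 - 35*ξ/33] / (ξ - a').
Simple pole: residue = g(a) at a = -1 + (1/3)*sqrt(11), which is -35/66 + (193/726)*sqrt(11).


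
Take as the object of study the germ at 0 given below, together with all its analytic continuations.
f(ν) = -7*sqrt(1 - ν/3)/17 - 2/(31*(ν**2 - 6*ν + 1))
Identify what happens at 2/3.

The point is a regular point.

Denominator factors: ν**2 - 6*ν + 1 = -23/9 at ν = 2/3 — none vanishes.
Branch term sqrt(1 - ν/(3)): argument at 2/3 is 7/9, nonzero, so 2/3 is not its branch point (a point on a principal cut is still regular for the continued germ).
So the germ continues analytically to 2/3.


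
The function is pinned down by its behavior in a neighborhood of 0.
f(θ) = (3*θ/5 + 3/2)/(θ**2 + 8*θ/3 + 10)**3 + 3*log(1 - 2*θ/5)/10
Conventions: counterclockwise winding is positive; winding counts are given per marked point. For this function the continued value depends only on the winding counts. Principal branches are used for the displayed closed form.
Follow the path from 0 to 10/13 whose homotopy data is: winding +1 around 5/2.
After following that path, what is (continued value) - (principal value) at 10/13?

Continued minus principal equals (3/5)*pi*i.

The rational part is single-valued and drops out of the difference; each branch term changes only by its own monodromy.
(3/10)*log(1 - θ/(5/2)): each positive loop around 5/2 adds 2*pi*i to the log, so winding +1 contributes (3/10)*(1)*2*pi*i = (3/5)*pi*i.
Summing the contributions at θ = 10/13 gives (3/5)*pi*i.


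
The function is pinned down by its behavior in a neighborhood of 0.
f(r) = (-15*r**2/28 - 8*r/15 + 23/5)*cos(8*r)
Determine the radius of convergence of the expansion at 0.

The factor cos(8*r) is entire and contributes no finite singular point.
The polynomial part has no poles.
No finite singular points: the Taylor series at 0 converges everywhere.

The radius of convergence is infinite.
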